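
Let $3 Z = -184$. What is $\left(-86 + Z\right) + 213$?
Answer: $\frac{197}{3} \approx 65.667$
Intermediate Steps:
$Z = - \frac{184}{3}$ ($Z = \frac{1}{3} \left(-184\right) = - \frac{184}{3} \approx -61.333$)
$\left(-86 + Z\right) + 213 = \left(-86 - \frac{184}{3}\right) + 213 = - \frac{442}{3} + 213 = \frac{197}{3}$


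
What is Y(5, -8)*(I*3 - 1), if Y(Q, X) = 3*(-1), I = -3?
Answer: 30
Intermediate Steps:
Y(Q, X) = -3
Y(5, -8)*(I*3 - 1) = -3*(-3*3 - 1) = -3*(-9 - 1) = -3*(-10) = 30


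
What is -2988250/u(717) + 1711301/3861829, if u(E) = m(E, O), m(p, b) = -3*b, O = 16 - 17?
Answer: -11540105375347/11585487 ≈ -9.9608e+5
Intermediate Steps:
O = -1
u(E) = 3 (u(E) = -3*(-1) = 3)
-2988250/u(717) + 1711301/3861829 = -2988250/3 + 1711301/3861829 = -11540105375347/11585487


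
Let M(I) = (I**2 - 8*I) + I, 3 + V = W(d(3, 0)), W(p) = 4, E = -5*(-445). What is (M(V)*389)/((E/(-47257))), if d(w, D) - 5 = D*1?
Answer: 110297838/2225 ≈ 49572.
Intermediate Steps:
E = 2225
d(w, D) = 5 + D (d(w, D) = 5 + D*1 = 5 + D)
V = 1 (V = -3 + 4 = 1)
M(I) = I**2 - 7*I
(M(V)*389)/((E/(-47257))) = ((1*(-7 + 1))*389)/((2225/(-47257))) = ((1*(-6))*389)/((2225*(-1/47257))) = (-6*389)/(-2225/47257) = -2334*(-47257/2225) = 110297838/2225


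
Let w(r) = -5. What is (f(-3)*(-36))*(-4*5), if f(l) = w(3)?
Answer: -3600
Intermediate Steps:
f(l) = -5
(f(-3)*(-36))*(-4*5) = (-5*(-36))*(-4*5) = 180*(-20) = -3600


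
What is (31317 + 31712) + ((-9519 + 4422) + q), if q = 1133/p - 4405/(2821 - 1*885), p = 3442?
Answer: 193014597531/3331856 ≈ 57930.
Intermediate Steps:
q = -6484261/3331856 (q = 1133/3442 - 4405/(2821 - 1*885) = 1133*(1/3442) - 4405/(2821 - 885) = 1133/3442 - 4405/1936 = -6484261/3331856 ≈ -1.9461)
(31317 + 31712) + ((-9519 + 4422) + q) = (31317 + 31712) + ((-9519 + 4422) - 6484261/3331856) = 63029 + (-5097 - 6484261/3331856) = 63029 - 16988954293/3331856 = 193014597531/3331856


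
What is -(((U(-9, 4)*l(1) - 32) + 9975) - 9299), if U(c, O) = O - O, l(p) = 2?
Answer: -644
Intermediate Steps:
U(c, O) = 0
-(((U(-9, 4)*l(1) - 32) + 9975) - 9299) = -(((0*2 - 32) + 9975) - 9299) = -(((0 - 32) + 9975) - 9299) = -((-32 + 9975) - 9299) = -(9943 - 9299) = -1*644 = -644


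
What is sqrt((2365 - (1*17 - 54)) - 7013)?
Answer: I*sqrt(4611) ≈ 67.904*I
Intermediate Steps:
sqrt((2365 - (1*17 - 54)) - 7013) = sqrt((2365 - (17 - 54)) - 7013) = sqrt((2365 - 1*(-37)) - 7013) = sqrt((2365 + 37) - 7013) = sqrt(2402 - 7013) = sqrt(-4611) = I*sqrt(4611)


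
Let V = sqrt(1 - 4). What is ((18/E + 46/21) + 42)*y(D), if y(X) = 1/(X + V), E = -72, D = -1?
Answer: -3691/336 - 3691*I*sqrt(3)/336 ≈ -10.985 - 19.027*I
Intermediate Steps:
V = I*sqrt(3) (V = sqrt(-3) = I*sqrt(3) ≈ 1.732*I)
y(X) = 1/(X + I*sqrt(3))
((18/E + 46/21) + 42)*y(D) = ((18/(-72) + 46/21) + 42)/(-1 + I*sqrt(3)) = ((18*(-1/72) + 46*(1/21)) + 42)/(-1 + I*sqrt(3)) = ((-1/4 + 46/21) + 42)/(-1 + I*sqrt(3)) = (163/84 + 42)/(-1 + I*sqrt(3)) = 3691/(84*(-1 + I*sqrt(3)))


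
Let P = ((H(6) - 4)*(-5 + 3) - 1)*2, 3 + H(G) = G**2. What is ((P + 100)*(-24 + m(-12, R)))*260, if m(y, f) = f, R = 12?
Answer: 56160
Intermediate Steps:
H(G) = -3 + G**2
P = -118 (P = (((-3 + 6**2) - 4)*(-5 + 3) - 1)*2 = (((-3 + 36) - 4)*(-2) - 1)*2 = ((33 - 4)*(-2) - 1)*2 = (29*(-2) - 1)*2 = (-58 - 1)*2 = -59*2 = -118)
((P + 100)*(-24 + m(-12, R)))*260 = ((-118 + 100)*(-24 + 12))*260 = -18*(-12)*260 = 216*260 = 56160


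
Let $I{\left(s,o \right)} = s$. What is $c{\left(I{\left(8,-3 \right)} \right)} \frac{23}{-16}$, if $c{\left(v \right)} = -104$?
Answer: $\frac{299}{2} \approx 149.5$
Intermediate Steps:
$c{\left(I{\left(8,-3 \right)} \right)} \frac{23}{-16} = - 104 \frac{23}{-16} = - 104 \cdot 23 \left(- \frac{1}{16}\right) = \left(-104\right) \left(- \frac{23}{16}\right) = \frac{299}{2}$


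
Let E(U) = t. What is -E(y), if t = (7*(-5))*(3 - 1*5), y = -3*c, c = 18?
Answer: -70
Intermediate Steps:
y = -54 (y = -3*18 = -54)
t = 70 (t = -35*(3 - 5) = -35*(-2) = 70)
E(U) = 70
-E(y) = -1*70 = -70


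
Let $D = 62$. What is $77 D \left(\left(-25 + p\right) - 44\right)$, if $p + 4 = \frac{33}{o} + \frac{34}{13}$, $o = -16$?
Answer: $- \frac{35969703}{104} \approx -3.4586 \cdot 10^{5}$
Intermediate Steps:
$p = - \frac{717}{208}$ ($p = -4 + \left(\frac{33}{-16} + \frac{34}{13}\right) = -4 + \left(33 \left(- \frac{1}{16}\right) + 34 \cdot \frac{1}{13}\right) = -4 + \left(- \frac{33}{16} + \frac{34}{13}\right) = -4 + \frac{115}{208} = - \frac{717}{208} \approx -3.4471$)
$77 D \left(\left(-25 + p\right) - 44\right) = 77 \cdot 62 \left(\left(-25 - \frac{717}{208}\right) - 44\right) = 4774 \left(- \frac{5917}{208} - 44\right) = 4774 \left(- \frac{15069}{208}\right) = - \frac{35969703}{104}$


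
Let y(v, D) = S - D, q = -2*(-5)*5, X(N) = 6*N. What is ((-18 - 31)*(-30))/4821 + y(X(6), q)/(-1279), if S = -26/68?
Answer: 24060931/69882002 ≈ 0.34431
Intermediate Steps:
q = 50 (q = 10*5 = 50)
S = -13/34 (S = -26*1/68 = -13/34 ≈ -0.38235)
y(v, D) = -13/34 - D
((-18 - 31)*(-30))/4821 + y(X(6), q)/(-1279) = ((-18 - 31)*(-30))/4821 + (-13/34 - 1*50)/(-1279) = -49*(-30)*(1/4821) + (-13/34 - 50)*(-1/1279) = 1470*(1/4821) - 1713/34*(-1/1279) = 490/1607 + 1713/43486 = 24060931/69882002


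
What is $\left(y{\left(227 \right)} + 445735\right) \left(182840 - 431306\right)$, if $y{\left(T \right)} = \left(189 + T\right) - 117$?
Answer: $-110824283844$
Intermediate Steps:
$y{\left(T \right)} = 72 + T$
$\left(y{\left(227 \right)} + 445735\right) \left(182840 - 431306\right) = \left(\left(72 + 227\right) + 445735\right) \left(182840 - 431306\right) = \left(299 + 445735\right) \left(-248466\right) = 446034 \left(-248466\right) = -110824283844$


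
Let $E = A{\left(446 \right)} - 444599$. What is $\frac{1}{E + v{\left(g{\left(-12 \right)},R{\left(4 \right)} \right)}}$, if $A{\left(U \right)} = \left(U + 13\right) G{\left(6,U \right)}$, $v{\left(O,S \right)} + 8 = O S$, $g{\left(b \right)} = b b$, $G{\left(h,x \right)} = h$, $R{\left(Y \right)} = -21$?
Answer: $- \frac{1}{444877} \approx -2.2478 \cdot 10^{-6}$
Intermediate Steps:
$g{\left(b \right)} = b^{2}$
$v{\left(O,S \right)} = -8 + O S$
$A{\left(U \right)} = 78 + 6 U$ ($A{\left(U \right)} = \left(U + 13\right) 6 = \left(13 + U\right) 6 = 78 + 6 U$)
$E = -441845$ ($E = \left(78 + 6 \cdot 446\right) - 444599 = \left(78 + 2676\right) - 444599 = 2754 - 444599 = -441845$)
$\frac{1}{E + v{\left(g{\left(-12 \right)},R{\left(4 \right)} \right)}} = \frac{1}{-441845 + \left(-8 + \left(-12\right)^{2} \left(-21\right)\right)} = \frac{1}{-441845 + \left(-8 + 144 \left(-21\right)\right)} = \frac{1}{-441845 - 3032} = \frac{1}{-444877} = - \frac{1}{444877}$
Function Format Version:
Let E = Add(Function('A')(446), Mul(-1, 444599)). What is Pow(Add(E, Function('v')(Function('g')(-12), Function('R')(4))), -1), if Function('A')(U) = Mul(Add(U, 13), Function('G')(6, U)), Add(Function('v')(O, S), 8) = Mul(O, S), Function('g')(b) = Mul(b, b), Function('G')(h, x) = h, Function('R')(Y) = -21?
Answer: Rational(-1, 444877) ≈ -2.2478e-6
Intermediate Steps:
Function('g')(b) = Pow(b, 2)
Function('v')(O, S) = Add(-8, Mul(O, S))
Function('A')(U) = Add(78, Mul(6, U)) (Function('A')(U) = Mul(Add(U, 13), 6) = Mul(Add(13, U), 6) = Add(78, Mul(6, U)))
E = -441845 (E = Add(Add(78, Mul(6, 446)), Mul(-1, 444599)) = Add(Add(78, 2676), -444599) = Add(2754, -444599) = -441845)
Pow(Add(E, Function('v')(Function('g')(-12), Function('R')(4))), -1) = Pow(Add(-441845, Add(-8, Mul(Pow(-12, 2), -21))), -1) = Pow(Add(-441845, Add(-8, Mul(144, -21))), -1) = Pow(Add(-441845, Add(-8, -3024)), -1) = Pow(Add(-441845, -3032), -1) = Pow(-444877, -1) = Rational(-1, 444877)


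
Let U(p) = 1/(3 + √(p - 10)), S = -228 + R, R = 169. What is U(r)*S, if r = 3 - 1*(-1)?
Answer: -59/5 + 59*I*√6/15 ≈ -11.8 + 9.6347*I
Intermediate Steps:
S = -59 (S = -228 + 169 = -59)
r = 4 (r = 3 + 1 = 4)
U(p) = 1/(3 + √(-10 + p))
U(r)*S = -59/(3 + √(-10 + 4)) = -59/(3 + √(-6)) = -59/(3 + I*√6)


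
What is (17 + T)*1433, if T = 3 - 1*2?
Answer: 25794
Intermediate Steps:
T = 1 (T = 3 - 2 = 1)
(17 + T)*1433 = (17 + 1)*1433 = 18*1433 = 25794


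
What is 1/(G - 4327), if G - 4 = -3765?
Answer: -1/8088 ≈ -0.00012364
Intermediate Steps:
G = -3761 (G = 4 - 3765 = -3761)
1/(G - 4327) = 1/(-3761 - 4327) = 1/(-8088) = -1/8088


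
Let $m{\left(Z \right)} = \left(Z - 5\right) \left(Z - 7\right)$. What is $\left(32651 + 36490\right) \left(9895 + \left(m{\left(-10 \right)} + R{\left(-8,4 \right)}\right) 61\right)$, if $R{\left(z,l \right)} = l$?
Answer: $1776508854$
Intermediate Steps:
$m{\left(Z \right)} = \left(-7 + Z\right) \left(-5 + Z\right)$ ($m{\left(Z \right)} = \left(-5 + Z\right) \left(-7 + Z\right) = \left(-7 + Z\right) \left(-5 + Z\right)$)
$\left(32651 + 36490\right) \left(9895 + \left(m{\left(-10 \right)} + R{\left(-8,4 \right)}\right) 61\right) = \left(32651 + 36490\right) \left(9895 + \left(\left(35 + \left(-10\right)^{2} - -120\right) + 4\right) 61\right) = 69141 \left(9895 + \left(\left(35 + 100 + 120\right) + 4\right) 61\right) = 69141 \left(9895 + \left(255 + 4\right) 61\right) = 69141 \left(9895 + 259 \cdot 61\right) = 69141 \left(9895 + 15799\right) = 69141 \cdot 25694 = 1776508854$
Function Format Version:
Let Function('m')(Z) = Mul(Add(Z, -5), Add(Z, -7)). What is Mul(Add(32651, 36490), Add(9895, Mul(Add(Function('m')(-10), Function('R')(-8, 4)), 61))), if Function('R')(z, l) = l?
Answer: 1776508854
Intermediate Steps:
Function('m')(Z) = Mul(Add(-7, Z), Add(-5, Z)) (Function('m')(Z) = Mul(Add(-5, Z), Add(-7, Z)) = Mul(Add(-7, Z), Add(-5, Z)))
Mul(Add(32651, 36490), Add(9895, Mul(Add(Function('m')(-10), Function('R')(-8, 4)), 61))) = Mul(Add(32651, 36490), Add(9895, Mul(Add(Add(35, Pow(-10, 2), Mul(-12, -10)), 4), 61))) = Mul(69141, Add(9895, Mul(Add(Add(35, 100, 120), 4), 61))) = Mul(69141, Add(9895, Mul(Add(255, 4), 61))) = Mul(69141, Add(9895, Mul(259, 61))) = Mul(69141, Add(9895, 15799)) = Mul(69141, 25694) = 1776508854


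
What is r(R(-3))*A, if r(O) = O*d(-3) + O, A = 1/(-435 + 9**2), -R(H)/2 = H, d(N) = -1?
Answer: 0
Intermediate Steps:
R(H) = -2*H
A = -1/354 (A = 1/(-435 + 81) = 1/(-354) = -1/354 ≈ -0.0028249)
r(O) = 0 (r(O) = O*(-1) + O = -O + O = 0)
r(R(-3))*A = 0*(-1/354) = 0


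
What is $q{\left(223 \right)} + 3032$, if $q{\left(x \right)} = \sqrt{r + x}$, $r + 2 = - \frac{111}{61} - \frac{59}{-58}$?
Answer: $3032 + \frac{\sqrt{2756310742}}{3538} \approx 3046.8$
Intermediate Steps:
$r = - \frac{9915}{3538}$ ($r = -2 - \left(- \frac{59}{58} + \frac{111}{61}\right) = -2 - \frac{2839}{3538} = - \frac{9915}{3538} \approx -2.8024$)
$q{\left(x \right)} = \sqrt{- \frac{9915}{3538} + x}$
$q{\left(223 \right)} + 3032 = \frac{\sqrt{-35079270 + 12517444 \cdot 223}}{3538} + 3032 = \frac{\sqrt{-35079270 + 2791390012}}{3538} + 3032 = \frac{\sqrt{2756310742}}{3538} + 3032 = 3032 + \frac{\sqrt{2756310742}}{3538}$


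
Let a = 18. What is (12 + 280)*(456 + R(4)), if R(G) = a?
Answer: 138408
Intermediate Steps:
R(G) = 18
(12 + 280)*(456 + R(4)) = (12 + 280)*(456 + 18) = 292*474 = 138408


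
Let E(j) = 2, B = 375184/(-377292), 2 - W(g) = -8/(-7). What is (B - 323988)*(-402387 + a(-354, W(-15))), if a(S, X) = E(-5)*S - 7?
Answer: 12318641490379840/94323 ≈ 1.3060e+11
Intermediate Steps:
W(g) = 6/7 (W(g) = 2 - (-8)/(-7) = 2 - (-8)*(-1)/7 = 2 - 1*8/7 = 2 - 8/7 = 6/7)
B = -93796/94323 (B = 375184*(-1/377292) = -93796/94323 ≈ -0.99441)
a(S, X) = -7 + 2*S (a(S, X) = 2*S - 7 = -7 + 2*S)
(B - 323988)*(-402387 + a(-354, W(-15))) = (-93796/94323 - 323988)*(-402387 + (-7 + 2*(-354))) = -30559613920*(-402387 + (-7 - 708))/94323 = -30559613920*(-402387 - 715)/94323 = -30559613920/94323*(-403102) = 12318641490379840/94323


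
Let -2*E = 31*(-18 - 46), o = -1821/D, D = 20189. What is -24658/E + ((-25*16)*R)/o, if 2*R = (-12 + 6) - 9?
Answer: -10021227703/301072 ≈ -33285.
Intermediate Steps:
R = -15/2 (R = ((-12 + 6) - 9)/2 = (-6 - 9)/2 = (½)*(-15) = -15/2 ≈ -7.5000)
o = -1821/20189 ≈ -0.090198
E = 992 (E = -31*(-18 - 46)/2 = -31*(-64)/2 = -½*(-1984) = 992)
-24658/E + ((-25*16)*R)/o = -24658/992 + (-25*16*(-15/2))/(-1821/20189) = -24658*1/992 - 400*(-15/2)*(-20189/1821) = -12329/496 + 3000*(-20189/1821) = -12329/496 - 20189000/607 = -10021227703/301072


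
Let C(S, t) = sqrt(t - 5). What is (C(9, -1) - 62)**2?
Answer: (62 - I*sqrt(6))**2 ≈ 3838.0 - 303.74*I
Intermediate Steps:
C(S, t) = sqrt(-5 + t)
(C(9, -1) - 62)**2 = (sqrt(-5 - 1) - 62)**2 = (sqrt(-6) - 62)**2 = (I*sqrt(6) - 62)**2 = (-62 + I*sqrt(6))**2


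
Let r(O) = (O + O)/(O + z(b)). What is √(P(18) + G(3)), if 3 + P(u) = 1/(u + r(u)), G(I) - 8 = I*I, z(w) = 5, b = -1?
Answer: √12646/30 ≈ 3.7485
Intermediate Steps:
G(I) = 8 + I² (G(I) = 8 + I*I = 8 + I²)
r(O) = 2*O/(5 + O) (r(O) = (O + O)/(O + 5) = (2*O)/(5 + O) = 2*O/(5 + O))
P(u) = -3 + 1/(u + 2*u/(5 + u))
√(P(18) + G(3)) = √((5 - 20*18 - 3*18²)/(18*(7 + 18)) + (8 + 3²)) = √((1/18)*(5 - 360 - 3*324)/25 + (8 + 9)) = √((1/18)*(1/25)*(5 - 360 - 972) + 17) = √((1/18)*(1/25)*(-1327) + 17) = √(-1327/450 + 17) = √(6323/450) = √12646/30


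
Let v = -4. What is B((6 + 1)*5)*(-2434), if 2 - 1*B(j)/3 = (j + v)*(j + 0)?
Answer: 7908066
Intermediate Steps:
B(j) = 6 - 3*j*(-4 + j) (B(j) = 6 - 3*(j - 4)*(j + 0) = 6 - 3*(-4 + j)*j = 6 - 3*j*(-4 + j))
B((6 + 1)*5)*(-2434) = (6 - 3*25*(6 + 1)**2 + 12*((6 + 1)*5))*(-2434) = (6 - 3*(7*5)**2 + 12*(7*5))*(-2434) = (6 - 3*35**2 + 12*35)*(-2434) = (6 - 3*1225 + 420)*(-2434) = (6 - 3675 + 420)*(-2434) = -3249*(-2434) = 7908066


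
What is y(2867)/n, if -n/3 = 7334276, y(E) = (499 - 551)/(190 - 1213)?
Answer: -13/5627223261 ≈ -2.3102e-9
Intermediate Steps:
y(E) = 52/1023 (y(E) = -52/(-1023) = -52*(-1/1023) = 52/1023)
n = -22002828 (n = -3*7334276 = -22002828)
y(2867)/n = (52/1023)/(-22002828) = (52/1023)*(-1/22002828) = -13/5627223261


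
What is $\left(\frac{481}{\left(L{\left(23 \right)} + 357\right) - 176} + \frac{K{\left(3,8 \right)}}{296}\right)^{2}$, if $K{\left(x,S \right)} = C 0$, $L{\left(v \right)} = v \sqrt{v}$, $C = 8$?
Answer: $\frac{2598646752}{106028209} - \frac{963155843 \sqrt{23}}{212056418} \approx 2.7264$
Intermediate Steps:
$L{\left(v \right)} = v^{\frac{3}{2}}$
$K{\left(x,S \right)} = 0$ ($K{\left(x,S \right)} = 8 \cdot 0 = 0$)
$\left(\frac{481}{\left(L{\left(23 \right)} + 357\right) - 176} + \frac{K{\left(3,8 \right)}}{296}\right)^{2} = \left(\frac{481}{\left(23^{\frac{3}{2}} + 357\right) - 176} + \frac{0}{296}\right)^{2} = \left(\frac{481}{\left(23 \sqrt{23} + 357\right) - 176} + 0 \cdot \frac{1}{296}\right)^{2} = \left(\frac{481}{\left(357 + 23 \sqrt{23}\right) - 176} + 0\right)^{2} = \left(\frac{481}{181 + 23 \sqrt{23}} + 0\right)^{2} = \left(\frac{481}{181 + 23 \sqrt{23}}\right)^{2} = \frac{231361}{\left(181 + 23 \sqrt{23}\right)^{2}}$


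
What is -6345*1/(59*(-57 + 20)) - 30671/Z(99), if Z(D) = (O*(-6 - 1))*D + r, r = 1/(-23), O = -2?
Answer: -1337700674/69587491 ≈ -19.223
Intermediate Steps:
r = -1/23 ≈ -0.043478
Z(D) = -1/23 + 14*D (Z(D) = (-2*(-6 - 1))*D - 1/23 = (-2*(-7))*D - 1/23 = 14*D - 1/23 = -1/23 + 14*D)
-6345*1/(59*(-57 + 20)) - 30671/Z(99) = -6345*1/(59*(-57 + 20)) - 30671/(-1/23 + 14*99) = -6345/((-37*59)) - 30671/(-1/23 + 1386) = -6345/(-2183) - 30671/31877/23 = -6345*(-1/2183) - 30671*23/31877 = 6345/2183 - 705433/31877 = -1337700674/69587491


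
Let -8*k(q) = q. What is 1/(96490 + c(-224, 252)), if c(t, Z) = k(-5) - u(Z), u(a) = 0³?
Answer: 8/771925 ≈ 1.0364e-5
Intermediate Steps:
k(q) = -q/8
u(a) = 0
c(t, Z) = 5/8 (c(t, Z) = -⅛*(-5) - 1*0 = 5/8 + 0 = 5/8)
1/(96490 + c(-224, 252)) = 1/(96490 + 5/8) = 1/(771925/8) = 8/771925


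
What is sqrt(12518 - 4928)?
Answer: sqrt(7590) ≈ 87.121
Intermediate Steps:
sqrt(12518 - 4928) = sqrt(7590)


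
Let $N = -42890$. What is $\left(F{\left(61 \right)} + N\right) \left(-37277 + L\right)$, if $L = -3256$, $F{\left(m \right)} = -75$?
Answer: $1741500345$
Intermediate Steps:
$\left(F{\left(61 \right)} + N\right) \left(-37277 + L\right) = \left(-75 - 42890\right) \left(-37277 - 3256\right) = \left(-42965\right) \left(-40533\right) = 1741500345$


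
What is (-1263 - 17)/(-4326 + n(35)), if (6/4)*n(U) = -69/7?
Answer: 1120/3791 ≈ 0.29544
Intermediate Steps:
n(U) = -46/7 (n(U) = 2*(-69/7)/3 = 2*(-69*⅐)/3 = (⅔)*(-69/7) = -46/7)
(-1263 - 17)/(-4326 + n(35)) = (-1263 - 17)/(-4326 - 46/7) = -1280/(-30328/7) = -1280*(-7/30328) = 1120/3791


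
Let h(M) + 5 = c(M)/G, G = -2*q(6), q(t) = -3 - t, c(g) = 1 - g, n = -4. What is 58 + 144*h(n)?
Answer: -622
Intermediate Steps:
G = 18 (G = -2*(-3 - 1*6) = -2*(-3 - 6) = -2*(-9) = 18)
h(M) = -89/18 - M/18 (h(M) = -5 + (1 - M)/18 = -5 + (1 - M)*(1/18) = -5 + (1/18 - M/18) = -89/18 - M/18)
58 + 144*h(n) = 58 + 144*(-89/18 - 1/18*(-4)) = 58 + 144*(-89/18 + 2/9) = 58 + 144*(-85/18) = 58 - 680 = -622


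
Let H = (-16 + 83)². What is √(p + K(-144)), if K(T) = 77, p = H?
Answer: √4566 ≈ 67.572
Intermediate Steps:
H = 4489 (H = 67² = 4489)
p = 4489
√(p + K(-144)) = √(4489 + 77) = √4566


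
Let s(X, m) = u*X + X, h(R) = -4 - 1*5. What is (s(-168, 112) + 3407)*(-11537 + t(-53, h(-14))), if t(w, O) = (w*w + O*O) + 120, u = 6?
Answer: -19023737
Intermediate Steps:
h(R) = -9 (h(R) = -4 - 5 = -9)
s(X, m) = 7*X (s(X, m) = 6*X + X = 7*X)
t(w, O) = 120 + O² + w² (t(w, O) = (w² + O²) + 120 = (O² + w²) + 120 = 120 + O² + w²)
(s(-168, 112) + 3407)*(-11537 + t(-53, h(-14))) = (7*(-168) + 3407)*(-11537 + (120 + (-9)² + (-53)²)) = (-1176 + 3407)*(-11537 + (120 + 81 + 2809)) = 2231*(-11537 + 3010) = 2231*(-8527) = -19023737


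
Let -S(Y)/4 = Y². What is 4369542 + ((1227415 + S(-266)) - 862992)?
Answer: 4450941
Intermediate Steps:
S(Y) = -4*Y²
4369542 + ((1227415 + S(-266)) - 862992) = 4369542 + ((1227415 - 4*(-266)²) - 862992) = 4369542 + ((1227415 - 4*70756) - 862992) = 4369542 + ((1227415 - 283024) - 862992) = 4369542 + (944391 - 862992) = 4369542 + 81399 = 4450941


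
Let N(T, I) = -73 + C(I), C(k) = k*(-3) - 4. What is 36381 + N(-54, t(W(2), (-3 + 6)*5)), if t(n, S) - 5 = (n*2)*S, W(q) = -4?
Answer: 36649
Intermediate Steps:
C(k) = -4 - 3*k (C(k) = -3*k - 4 = -4 - 3*k)
t(n, S) = 5 + 2*S*n (t(n, S) = 5 + (n*2)*S = 5 + (2*n)*S = 5 + 2*S*n)
N(T, I) = -77 - 3*I (N(T, I) = -73 + (-4 - 3*I) = -77 - 3*I)
36381 + N(-54, t(W(2), (-3 + 6)*5)) = 36381 + (-77 - 3*(5 + 2*((-3 + 6)*5)*(-4))) = 36381 + (-77 - 3*(5 + 2*(3*5)*(-4))) = 36381 + (-77 - 3*(5 + 2*15*(-4))) = 36381 + (-77 - 3*(5 - 120)) = 36381 + (-77 - 3*(-115)) = 36381 + (-77 + 345) = 36381 + 268 = 36649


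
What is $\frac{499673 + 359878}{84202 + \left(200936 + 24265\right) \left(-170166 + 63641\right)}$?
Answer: $- \frac{859551}{23989452323} \approx -3.583 \cdot 10^{-5}$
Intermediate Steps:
$\frac{499673 + 359878}{84202 + \left(200936 + 24265\right) \left(-170166 + 63641\right)} = \frac{859551}{84202 + 225201 \left(-106525\right)} = \frac{859551}{84202 - 23989536525} = \frac{859551}{-23989452323} = 859551 \left(- \frac{1}{23989452323}\right) = - \frac{859551}{23989452323}$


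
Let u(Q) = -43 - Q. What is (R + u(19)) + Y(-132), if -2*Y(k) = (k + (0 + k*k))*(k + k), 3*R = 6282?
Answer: 2284576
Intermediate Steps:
R = 2094 (R = (1/3)*6282 = 2094)
Y(k) = -k*(k + k**2) (Y(k) = -(k + (0 + k*k))*(k + k)/2 = -(k + (0 + k**2))*2*k/2 = -(k + k**2)*2*k/2 = -k*(k + k**2))
(R + u(19)) + Y(-132) = (2094 + (-43 - 1*19)) + (-132)**2*(-1 - 1*(-132)) = (2094 + (-43 - 19)) + 17424*(-1 + 132) = (2094 - 62) + 17424*131 = 2032 + 2282544 = 2284576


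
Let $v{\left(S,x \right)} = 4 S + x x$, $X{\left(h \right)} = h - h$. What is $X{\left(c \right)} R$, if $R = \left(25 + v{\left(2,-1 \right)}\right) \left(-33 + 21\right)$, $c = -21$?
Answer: $0$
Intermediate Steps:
$X{\left(h \right)} = 0$
$v{\left(S,x \right)} = x^{2} + 4 S$ ($v{\left(S,x \right)} = 4 S + x^{2} = x^{2} + 4 S$)
$R = -408$ ($R = \left(25 + \left(\left(-1\right)^{2} + 4 \cdot 2\right)\right) \left(-33 + 21\right) = \left(25 + \left(1 + 8\right)\right) \left(-12\right) = \left(25 + 9\right) \left(-12\right) = 34 \left(-12\right) = -408$)
$X{\left(c \right)} R = 0 \left(-408\right) = 0$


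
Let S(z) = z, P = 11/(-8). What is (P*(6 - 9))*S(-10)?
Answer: -165/4 ≈ -41.250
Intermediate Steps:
P = -11/8 (P = 11*(-⅛) = -11/8 ≈ -1.3750)
(P*(6 - 9))*S(-10) = -11*(6 - 9)/8*(-10) = -11/8*(-3)*(-10) = (33/8)*(-10) = -165/4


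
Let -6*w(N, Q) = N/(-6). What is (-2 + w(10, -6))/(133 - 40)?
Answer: -1/54 ≈ -0.018519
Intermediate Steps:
w(N, Q) = N/36 (w(N, Q) = -N/(6*(-6)) = -N*(-1)/(6*6) = -(-1)*N/36 = N/36)
(-2 + w(10, -6))/(133 - 40) = (-2 + (1/36)*10)/(133 - 40) = (-2 + 5/18)/93 = -31/18*1/93 = -1/54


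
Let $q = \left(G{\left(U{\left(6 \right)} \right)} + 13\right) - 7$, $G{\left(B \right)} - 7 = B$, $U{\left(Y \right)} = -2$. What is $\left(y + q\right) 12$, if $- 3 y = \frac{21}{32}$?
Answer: $\frac{1035}{8} \approx 129.38$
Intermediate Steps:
$y = - \frac{7}{32}$ ($y = - \frac{21 \cdot \frac{1}{32}}{3} = \left(- \frac{1}{3}\right) \frac{21}{32} = - \frac{7}{32} \approx -0.21875$)
$G{\left(B \right)} = 7 + B$
$q = 11$ ($q = \left(\left(7 - 2\right) + 13\right) - 7 = \left(5 + 13\right) - 7 = 18 - 7 = 11$)
$\left(y + q\right) 12 = \left(- \frac{7}{32} + 11\right) 12 = \frac{345}{32} \cdot 12 = \frac{1035}{8}$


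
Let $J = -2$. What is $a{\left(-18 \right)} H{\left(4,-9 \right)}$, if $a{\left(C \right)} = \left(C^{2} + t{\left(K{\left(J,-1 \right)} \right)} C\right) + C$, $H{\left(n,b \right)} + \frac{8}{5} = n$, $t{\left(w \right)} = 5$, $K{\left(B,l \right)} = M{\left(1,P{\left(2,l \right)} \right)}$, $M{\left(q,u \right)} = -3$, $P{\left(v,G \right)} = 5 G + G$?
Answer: $\frac{2592}{5} \approx 518.4$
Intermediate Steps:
$P{\left(v,G \right)} = 6 G$
$K{\left(B,l \right)} = -3$
$H{\left(n,b \right)} = - \frac{8}{5} + n$
$a{\left(C \right)} = C^{2} + 6 C$ ($a{\left(C \right)} = \left(C^{2} + 5 C\right) + C = C^{2} + 6 C$)
$a{\left(-18 \right)} H{\left(4,-9 \right)} = - 18 \left(6 - 18\right) \left(- \frac{8}{5} + 4\right) = \left(-18\right) \left(-12\right) \frac{12}{5} = 216 \cdot \frac{12}{5} = \frac{2592}{5}$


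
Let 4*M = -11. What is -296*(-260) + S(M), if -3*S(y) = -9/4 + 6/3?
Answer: 923521/12 ≈ 76960.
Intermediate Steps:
M = -11/4 (M = (1/4)*(-11) = -11/4 ≈ -2.7500)
S(y) = 1/12 (S(y) = -(-9/4 + 6/3)/3 = -(-9*1/4 + 6*(1/3))/3 = -(-9/4 + 2)/3 = -1/3*(-1/4) = 1/12)
-296*(-260) + S(M) = -296*(-260) + 1/12 = 76960 + 1/12 = 923521/12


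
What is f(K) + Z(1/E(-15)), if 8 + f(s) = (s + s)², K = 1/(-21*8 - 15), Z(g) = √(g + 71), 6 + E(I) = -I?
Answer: -267908/33489 + 8*√10/3 ≈ 0.43286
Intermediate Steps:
E(I) = -6 - I
Z(g) = √(71 + g)
K = -1/183 (K = 1/(-168 - 15) = 1/(-183) = -1/183 ≈ -0.0054645)
f(s) = -8 + 4*s² (f(s) = -8 + (s + s)² = -8 + (2*s)² = -8 + 4*s²)
f(K) + Z(1/E(-15)) = (-8 + 4*(-1/183)²) + √(71 + 1/(-6 - 1*(-15))) = (-8 + 4*(1/33489)) + √(71 + 1/(-6 + 15)) = (-8 + 4/33489) + √(71 + 1/9) = -267908/33489 + √(71 + ⅑) = -267908/33489 + √(640/9) = -267908/33489 + 8*√10/3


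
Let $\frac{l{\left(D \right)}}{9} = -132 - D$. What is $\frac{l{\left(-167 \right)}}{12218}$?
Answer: $\frac{315}{12218} \approx 0.025782$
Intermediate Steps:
$l{\left(D \right)} = -1188 - 9 D$ ($l{\left(D \right)} = 9 \left(-132 - D\right) = -1188 - 9 D$)
$\frac{l{\left(-167 \right)}}{12218} = \frac{-1188 - -1503}{12218} = \left(-1188 + 1503\right) \frac{1}{12218} = 315 \cdot \frac{1}{12218} = \frac{315}{12218}$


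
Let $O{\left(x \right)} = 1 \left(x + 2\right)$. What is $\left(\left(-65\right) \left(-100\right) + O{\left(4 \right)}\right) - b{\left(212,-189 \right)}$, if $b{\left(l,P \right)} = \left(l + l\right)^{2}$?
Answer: $-173270$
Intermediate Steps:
$O{\left(x \right)} = 2 + x$ ($O{\left(x \right)} = 1 \left(2 + x\right) = 2 + x$)
$b{\left(l,P \right)} = 4 l^{2}$ ($b{\left(l,P \right)} = \left(2 l\right)^{2} = 4 l^{2}$)
$\left(\left(-65\right) \left(-100\right) + O{\left(4 \right)}\right) - b{\left(212,-189 \right)} = \left(\left(-65\right) \left(-100\right) + \left(2 + 4\right)\right) - 4 \cdot 212^{2} = \left(6500 + 6\right) - 4 \cdot 44944 = 6506 - 179776 = -173270$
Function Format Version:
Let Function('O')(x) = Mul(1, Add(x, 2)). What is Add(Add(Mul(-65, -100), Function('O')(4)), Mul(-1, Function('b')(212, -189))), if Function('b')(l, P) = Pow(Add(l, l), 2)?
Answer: -173270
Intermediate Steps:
Function('O')(x) = Add(2, x) (Function('O')(x) = Mul(1, Add(2, x)) = Add(2, x))
Function('b')(l, P) = Mul(4, Pow(l, 2)) (Function('b')(l, P) = Pow(Mul(2, l), 2) = Mul(4, Pow(l, 2)))
Add(Add(Mul(-65, -100), Function('O')(4)), Mul(-1, Function('b')(212, -189))) = Add(Add(Mul(-65, -100), Add(2, 4)), Mul(-1, Mul(4, Pow(212, 2)))) = Add(Add(6500, 6), Mul(-1, Mul(4, 44944))) = Add(6506, Mul(-1, 179776)) = Add(6506, -179776) = -173270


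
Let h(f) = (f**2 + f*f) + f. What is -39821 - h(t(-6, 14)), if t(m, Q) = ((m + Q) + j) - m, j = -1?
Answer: -40172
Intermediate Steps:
t(m, Q) = -1 + Q (t(m, Q) = ((m + Q) - 1) - m = ((Q + m) - 1) - m = (-1 + Q + m) - m = -1 + Q)
h(f) = f + 2*f**2 (h(f) = (f**2 + f**2) + f = 2*f**2 + f = f + 2*f**2)
-39821 - h(t(-6, 14)) = -39821 - (-1 + 14)*(1 + 2*(-1 + 14)) = -39821 - 13*(1 + 2*13) = -39821 - 13*(1 + 26) = -39821 - 13*27 = -39821 - 1*351 = -39821 - 351 = -40172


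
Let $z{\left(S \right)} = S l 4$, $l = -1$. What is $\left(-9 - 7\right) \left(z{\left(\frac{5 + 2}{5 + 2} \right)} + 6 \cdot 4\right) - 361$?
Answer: $-681$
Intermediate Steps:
$z{\left(S \right)} = - 4 S$ ($z{\left(S \right)} = S \left(-1\right) 4 = - S 4 = - 4 S$)
$\left(-9 - 7\right) \left(z{\left(\frac{5 + 2}{5 + 2} \right)} + 6 \cdot 4\right) - 361 = \left(-9 - 7\right) \left(- 4 \frac{5 + 2}{5 + 2} + 6 \cdot 4\right) - 361 = - 16 \left(- 4 \cdot \frac{7}{7} + 24\right) - 361 = - 16 \left(- 4 \cdot 7 \cdot \frac{1}{7} + 24\right) - 361 = - 16 \left(\left(-4\right) 1 + 24\right) - 361 = - 16 \left(-4 + 24\right) - 361 = \left(-16\right) 20 - 361 = -320 - 361 = -681$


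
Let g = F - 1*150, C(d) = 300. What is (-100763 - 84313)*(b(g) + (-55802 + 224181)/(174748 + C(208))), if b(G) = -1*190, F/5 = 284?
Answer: 1531075495329/43762 ≈ 3.4986e+7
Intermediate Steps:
F = 1420 (F = 5*284 = 1420)
g = 1270 (g = 1420 - 1*150 = 1420 - 150 = 1270)
b(G) = -190
(-100763 - 84313)*(b(g) + (-55802 + 224181)/(174748 + C(208))) = (-100763 - 84313)*(-190 + (-55802 + 224181)/(174748 + 300)) = -185076*(-190 + 168379/175048) = -185076*(-33090741/175048) = 1531075495329/43762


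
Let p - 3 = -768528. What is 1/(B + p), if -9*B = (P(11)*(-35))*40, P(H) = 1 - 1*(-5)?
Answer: -3/2302775 ≈ -1.3028e-6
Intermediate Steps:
P(H) = 6 (P(H) = 1 + 5 = 6)
p = -768525 (p = 3 - 768528 = -768525)
B = 2800/3 (B = -6*(-35)*40/9 = -(-70)*40/3 = -1/9*(-8400) = 2800/3 ≈ 933.33)
1/(B + p) = 1/(2800/3 - 768525) = 1/(-2302775/3) = -3/2302775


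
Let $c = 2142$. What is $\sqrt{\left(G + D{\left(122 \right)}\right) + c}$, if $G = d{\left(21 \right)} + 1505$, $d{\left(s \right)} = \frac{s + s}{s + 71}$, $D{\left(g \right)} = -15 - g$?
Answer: $\frac{\sqrt{7428126}}{46} \approx 59.249$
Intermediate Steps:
$d{\left(s \right)} = \frac{2 s}{71 + s}$
$G = \frac{69251}{46}$ ($G = 2 \cdot 21 \frac{1}{71 + 21} + 1505 = 2 \cdot 21 \cdot \frac{1}{92} + 1505 = \frac{21}{46} + 1505 = \frac{69251}{46} \approx 1505.5$)
$\sqrt{\left(G + D{\left(122 \right)}\right) + c} = \sqrt{\left(\frac{69251}{46} - 137\right) + 2142} = \sqrt{\frac{62949}{46} + 2142} = \sqrt{\frac{161481}{46}} = \frac{\sqrt{7428126}}{46}$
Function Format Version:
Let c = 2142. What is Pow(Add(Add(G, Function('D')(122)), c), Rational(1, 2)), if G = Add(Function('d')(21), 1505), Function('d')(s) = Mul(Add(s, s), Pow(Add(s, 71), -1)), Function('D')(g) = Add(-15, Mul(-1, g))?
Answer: Mul(Rational(1, 46), Pow(7428126, Rational(1, 2))) ≈ 59.249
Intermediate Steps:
Function('d')(s) = Mul(2, s, Pow(Add(71, s), -1)) (Function('d')(s) = Mul(Mul(2, s), Pow(Add(71, s), -1)) = Mul(2, s, Pow(Add(71, s), -1)))
G = Rational(69251, 46) (G = Add(Mul(2, 21, Pow(Add(71, 21), -1)), 1505) = Add(Mul(2, 21, Pow(92, -1)), 1505) = Add(Mul(2, 21, Rational(1, 92)), 1505) = Add(Rational(21, 46), 1505) = Rational(69251, 46) ≈ 1505.5)
Pow(Add(Add(G, Function('D')(122)), c), Rational(1, 2)) = Pow(Add(Add(Rational(69251, 46), Add(-15, Mul(-1, 122))), 2142), Rational(1, 2)) = Pow(Add(Add(Rational(69251, 46), Add(-15, -122)), 2142), Rational(1, 2)) = Pow(Add(Add(Rational(69251, 46), -137), 2142), Rational(1, 2)) = Pow(Add(Rational(62949, 46), 2142), Rational(1, 2)) = Pow(Rational(161481, 46), Rational(1, 2)) = Mul(Rational(1, 46), Pow(7428126, Rational(1, 2)))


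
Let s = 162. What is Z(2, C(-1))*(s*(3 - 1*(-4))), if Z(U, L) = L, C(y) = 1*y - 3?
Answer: -4536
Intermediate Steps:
C(y) = -3 + y (C(y) = y - 3 = -3 + y)
Z(2, C(-1))*(s*(3 - 1*(-4))) = (-3 - 1)*(162*(3 - 1*(-4))) = -648*(3 + 4) = -648*7 = -4*1134 = -4536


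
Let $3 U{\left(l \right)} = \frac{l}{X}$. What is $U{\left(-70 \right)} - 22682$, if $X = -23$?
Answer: $- \frac{1564988}{69} \approx -22681.0$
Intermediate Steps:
$U{\left(l \right)} = - \frac{l}{69}$ ($U{\left(l \right)} = \frac{l \frac{1}{-23}}{3} = \frac{l \left(- \frac{1}{23}\right)}{3} = \frac{\left(- \frac{1}{23}\right) l}{3} = - \frac{l}{69}$)
$U{\left(-70 \right)} - 22682 = \left(- \frac{1}{69}\right) \left(-70\right) - 22682 = \frac{70}{69} - 22682 = - \frac{1564988}{69}$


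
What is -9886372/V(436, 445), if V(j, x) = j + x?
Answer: -9886372/881 ≈ -11222.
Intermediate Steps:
-9886372/V(436, 445) = -9886372/(436 + 445) = -9886372/881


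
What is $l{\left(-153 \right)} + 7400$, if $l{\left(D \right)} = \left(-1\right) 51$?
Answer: $7349$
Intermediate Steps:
$l{\left(D \right)} = -51$
$l{\left(-153 \right)} + 7400 = -51 + 7400 = 7349$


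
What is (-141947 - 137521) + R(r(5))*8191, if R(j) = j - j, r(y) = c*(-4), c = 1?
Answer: -279468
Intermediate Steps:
r(y) = -4 (r(y) = 1*(-4) = -4)
R(j) = 0
(-141947 - 137521) + R(r(5))*8191 = (-141947 - 137521) + 0*8191 = -279468 + 0 = -279468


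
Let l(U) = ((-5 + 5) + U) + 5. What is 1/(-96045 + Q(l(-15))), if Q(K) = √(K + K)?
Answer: -19209/1844928409 - 2*I*√5/9224642045 ≈ -1.0412e-5 - 4.848e-10*I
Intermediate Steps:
l(U) = 5 + U (l(U) = (0 + U) + 5 = U + 5 = 5 + U)
Q(K) = √2*√K (Q(K) = √(2*K) = √2*√K)
1/(-96045 + Q(l(-15))) = 1/(-96045 + √2*√(5 - 15)) = 1/(-96045 + √2*√(-10)) = 1/(-96045 + √2*(I*√10)) = 1/(-96045 + 2*I*√5)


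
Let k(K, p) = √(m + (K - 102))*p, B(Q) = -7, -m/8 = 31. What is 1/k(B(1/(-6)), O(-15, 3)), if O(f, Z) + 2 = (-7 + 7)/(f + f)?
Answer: I*√357/714 ≈ 0.026463*I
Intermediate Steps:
m = -248 (m = -8*31 = -248)
O(f, Z) = -2 (O(f, Z) = -2 + (-7 + 7)/(f + f) = -2 + 0/((2*f)) = -2 + 0*(1/(2*f)) = -2 + 0 = -2)
k(K, p) = p*√(-350 + K) (k(K, p) = √(-248 + (K - 102))*p = √(-248 + (-102 + K))*p = √(-350 + K)*p = p*√(-350 + K))
1/k(B(1/(-6)), O(-15, 3)) = 1/(-2*√(-350 - 7)) = 1/(-2*I*√357) = I*√357/714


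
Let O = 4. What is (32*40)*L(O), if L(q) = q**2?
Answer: 20480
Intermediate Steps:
(32*40)*L(O) = (32*40)*4**2 = 1280*16 = 20480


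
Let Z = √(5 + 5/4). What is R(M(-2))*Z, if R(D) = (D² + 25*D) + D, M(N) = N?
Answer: -120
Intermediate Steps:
R(D) = D² + 26*D
Z = 5/2 (Z = √(5 + 5*(¼)) = √(5 + 5/4) = √(25/4) = 5/2 ≈ 2.5000)
R(M(-2))*Z = -2*(26 - 2)*(5/2) = -2*24*(5/2) = -48*5/2 = -120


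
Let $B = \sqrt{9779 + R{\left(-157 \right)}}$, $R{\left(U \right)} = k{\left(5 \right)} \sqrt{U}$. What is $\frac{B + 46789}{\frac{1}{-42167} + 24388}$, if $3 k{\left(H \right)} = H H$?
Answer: $\frac{1972951763}{1028368795} + \frac{42167 \sqrt{88011 + 75 i \sqrt{157}}}{3085106385} \approx 1.9226 + 2.1648 \cdot 10^{-5} i$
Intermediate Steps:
$k{\left(H \right)} = \frac{H^{2}}{3}$ ($k{\left(H \right)} = \frac{H H}{3} = \frac{H^{2}}{3}$)
$R{\left(U \right)} = \frac{25 \sqrt{U}}{3}$ ($R{\left(U \right)} = \frac{5^{2}}{3} \sqrt{U} = \frac{1}{3} \cdot 25 \sqrt{U} = \frac{25 \sqrt{U}}{3}$)
$B = \sqrt{9779 + \frac{25 i \sqrt{157}}{3}}$ ($B = \sqrt{9779 + \frac{25 \sqrt{-157}}{3}} = \sqrt{9779 + \frac{25 i \sqrt{157}}{3}} \approx 98.89 + 0.5279 i$)
$\frac{B + 46789}{\frac{1}{-42167} + 24388} = \frac{\frac{\sqrt{88011 + 75 i \sqrt{157}}}{3} + 46789}{\frac{1}{-42167} + 24388} = \frac{46789 + \frac{\sqrt{88011 + 75 i \sqrt{157}}}{3}}{- \frac{1}{42167} + 24388} = \frac{46789 + \frac{\sqrt{88011 + 75 i \sqrt{157}}}{3}}{\frac{1028368795}{42167}} = \left(46789 + \frac{\sqrt{88011 + 75 i \sqrt{157}}}{3}\right) \frac{42167}{1028368795} = \frac{1972951763}{1028368795} + \frac{42167 \sqrt{88011 + 75 i \sqrt{157}}}{3085106385}$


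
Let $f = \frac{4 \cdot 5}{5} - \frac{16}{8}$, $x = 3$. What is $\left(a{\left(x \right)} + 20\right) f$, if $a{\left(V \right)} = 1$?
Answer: $42$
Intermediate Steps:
$f = 2$ ($f = 20 \cdot \frac{1}{5} - 2 = 4 - 2 = 2$)
$\left(a{\left(x \right)} + 20\right) f = \left(1 + 20\right) 2 = 21 \cdot 2 = 42$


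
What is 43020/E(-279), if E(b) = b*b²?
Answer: -4780/2413071 ≈ -0.0019809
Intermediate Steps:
E(b) = b³
43020/E(-279) = 43020/((-279)³) = 43020/(-21717639) = 43020*(-1/21717639) = -4780/2413071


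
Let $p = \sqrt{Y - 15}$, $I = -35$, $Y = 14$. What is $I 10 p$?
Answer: $- 350 i \approx - 350.0 i$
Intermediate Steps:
$p = i$ ($p = \sqrt{14 - 15} = \sqrt{-1} = i \approx 1.0 i$)
$I 10 p = \left(-35\right) 10 i = - 350 i$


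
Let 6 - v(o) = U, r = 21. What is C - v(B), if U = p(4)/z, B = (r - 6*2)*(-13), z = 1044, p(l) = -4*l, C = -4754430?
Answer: -1240907800/261 ≈ -4.7544e+6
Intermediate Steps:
B = -117 (B = (21 - 6*2)*(-13) = (21 - 12)*(-13) = 9*(-13) = -117)
U = -4/261 (U = -4*4/1044 = -16*1/1044 = -4/261 ≈ -0.015326)
v(o) = 1570/261 (v(o) = 6 - 1*(-4/261) = 6 + 4/261 = 1570/261)
C - v(B) = -4754430 - 1*1570/261 = -4754430 - 1570/261 = -1240907800/261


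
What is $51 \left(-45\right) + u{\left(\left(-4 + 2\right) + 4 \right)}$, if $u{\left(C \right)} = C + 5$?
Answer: $-2288$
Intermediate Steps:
$u{\left(C \right)} = 5 + C$
$51 \left(-45\right) + u{\left(\left(-4 + 2\right) + 4 \right)} = 51 \left(-45\right) + \left(5 + \left(\left(-4 + 2\right) + 4\right)\right) = -2295 + \left(5 + \left(-2 + 4\right)\right) = -2295 + \left(5 + 2\right) = -2295 + 7 = -2288$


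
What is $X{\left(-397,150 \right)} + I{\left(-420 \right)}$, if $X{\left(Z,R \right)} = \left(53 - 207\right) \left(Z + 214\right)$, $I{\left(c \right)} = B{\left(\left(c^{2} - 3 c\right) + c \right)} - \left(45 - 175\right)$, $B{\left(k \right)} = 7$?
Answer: $28319$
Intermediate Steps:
$I{\left(c \right)} = 137$ ($I{\left(c \right)} = 7 - \left(45 - 175\right) = 7 - -130 = 7 + 130 = 137$)
$X{\left(Z,R \right)} = -32956 - 154 Z$ ($X{\left(Z,R \right)} = - 154 \left(214 + Z\right) = -32956 - 154 Z$)
$X{\left(-397,150 \right)} + I{\left(-420 \right)} = \left(-32956 - -61138\right) + 137 = \left(-32956 + 61138\right) + 137 = 28182 + 137 = 28319$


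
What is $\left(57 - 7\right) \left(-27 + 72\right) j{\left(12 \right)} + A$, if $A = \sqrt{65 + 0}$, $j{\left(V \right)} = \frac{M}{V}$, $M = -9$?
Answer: $- \frac{3375}{2} + \sqrt{65} \approx -1679.4$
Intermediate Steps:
$j{\left(V \right)} = - \frac{9}{V}$
$A = \sqrt{65} \approx 8.0623$
$\left(57 - 7\right) \left(-27 + 72\right) j{\left(12 \right)} + A = \left(57 - 7\right) \left(-27 + 72\right) \left(- \frac{9}{12}\right) + \sqrt{65} = 50 \cdot 45 \left(\left(-9\right) \frac{1}{12}\right) + \sqrt{65} = 2250 \left(- \frac{3}{4}\right) + \sqrt{65} = - \frac{3375}{2} + \sqrt{65}$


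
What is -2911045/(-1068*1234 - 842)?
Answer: 2911045/1318754 ≈ 2.2074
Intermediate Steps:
-2911045/(-1068*1234 - 842) = -2911045/(-1317912 - 842) = -2911045/(-1318754) = -2911045*(-1/1318754) = 2911045/1318754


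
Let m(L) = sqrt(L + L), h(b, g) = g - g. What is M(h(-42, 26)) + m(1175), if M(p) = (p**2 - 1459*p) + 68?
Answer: 68 + 5*sqrt(94) ≈ 116.48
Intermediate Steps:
h(b, g) = 0
M(p) = 68 + p**2 - 1459*p
m(L) = sqrt(2)*sqrt(L) (m(L) = sqrt(2*L) = sqrt(2)*sqrt(L))
M(h(-42, 26)) + m(1175) = (68 + 0**2 - 1459*0) + sqrt(2)*sqrt(1175) = (68 + 0 + 0) + sqrt(2)*(5*sqrt(47)) = 68 + 5*sqrt(94)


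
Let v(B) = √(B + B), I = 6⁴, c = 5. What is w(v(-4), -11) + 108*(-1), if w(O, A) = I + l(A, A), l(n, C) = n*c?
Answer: 1133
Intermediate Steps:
I = 1296
v(B) = √2*√B (v(B) = √(2*B) = √2*√B)
l(n, C) = 5*n (l(n, C) = n*5 = 5*n)
w(O, A) = 1296 + 5*A
w(v(-4), -11) + 108*(-1) = (1296 + 5*(-11)) + 108*(-1) = (1296 - 55) - 108 = 1241 - 108 = 1133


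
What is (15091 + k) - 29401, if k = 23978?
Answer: 9668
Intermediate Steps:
(15091 + k) - 29401 = (15091 + 23978) - 29401 = 39069 - 29401 = 9668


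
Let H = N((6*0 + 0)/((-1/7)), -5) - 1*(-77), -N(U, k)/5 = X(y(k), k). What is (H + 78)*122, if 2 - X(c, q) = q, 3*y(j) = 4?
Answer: 14640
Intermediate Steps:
y(j) = 4/3 (y(j) = (⅓)*4 = 4/3)
X(c, q) = 2 - q
N(U, k) = -10 + 5*k (N(U, k) = -5*(2 - k) = -10 + 5*k)
H = 42 (H = (-10 + 5*(-5)) - 1*(-77) = (-10 - 25) + 77 = -35 + 77 = 42)
(H + 78)*122 = (42 + 78)*122 = 120*122 = 14640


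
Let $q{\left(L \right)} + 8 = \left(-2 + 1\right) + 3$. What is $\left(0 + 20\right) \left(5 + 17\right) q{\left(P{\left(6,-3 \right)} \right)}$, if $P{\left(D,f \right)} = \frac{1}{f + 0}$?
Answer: $-2640$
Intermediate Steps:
$P{\left(D,f \right)} = \frac{1}{f}$
$q{\left(L \right)} = -6$ ($q{\left(L \right)} = -8 + \left(\left(-2 + 1\right) + 3\right) = -8 + \left(-1 + 3\right) = -8 + 2 = -6$)
$\left(0 + 20\right) \left(5 + 17\right) q{\left(P{\left(6,-3 \right)} \right)} = \left(0 + 20\right) \left(5 + 17\right) \left(-6\right) = 20 \cdot 22 \left(-6\right) = 440 \left(-6\right) = -2640$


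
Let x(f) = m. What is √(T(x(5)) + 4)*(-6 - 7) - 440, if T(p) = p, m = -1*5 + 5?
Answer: -466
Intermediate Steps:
m = 0 (m = -5 + 5 = 0)
x(f) = 0
√(T(x(5)) + 4)*(-6 - 7) - 440 = √(0 + 4)*(-6 - 7) - 440 = √4*(-13) - 440 = 2*(-13) - 440 = -26 - 440 = -466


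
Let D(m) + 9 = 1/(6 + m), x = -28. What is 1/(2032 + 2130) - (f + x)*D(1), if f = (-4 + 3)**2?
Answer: -6967181/29134 ≈ -239.14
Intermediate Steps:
f = 1 (f = (-1)**2 = 1)
D(m) = -9 + 1/(6 + m)
1/(2032 + 2130) - (f + x)*D(1) = 1/(2032 + 2130) - (1 - 28)*(-53 - 9*1)/(6 + 1) = 1/4162 - (-27)*(-53 - 9)/7 = 1/4162 - (-27)*(1/7)*(-62) = 1/4162 - (-27)*(-62)/7 = 1/4162 - 1*1674/7 = 1/4162 - 1674/7 = -6967181/29134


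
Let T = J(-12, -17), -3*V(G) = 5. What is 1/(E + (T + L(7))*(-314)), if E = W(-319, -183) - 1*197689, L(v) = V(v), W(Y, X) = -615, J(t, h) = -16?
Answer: -3/578270 ≈ -5.1879e-6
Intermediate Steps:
V(G) = -5/3 (V(G) = -1/3*5 = -5/3)
T = -16
L(v) = -5/3
E = -198304 (E = -615 - 1*197689 = -615 - 197689 = -198304)
1/(E + (T + L(7))*(-314)) = 1/(-198304 + (-16 - 5/3)*(-314)) = 1/(-198304 - 53/3*(-314)) = 1/(-198304 + 16642/3) = 1/(-578270/3) = -3/578270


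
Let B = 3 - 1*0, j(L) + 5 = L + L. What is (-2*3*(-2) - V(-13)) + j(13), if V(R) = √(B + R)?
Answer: 33 - I*√10 ≈ 33.0 - 3.1623*I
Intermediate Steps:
j(L) = -5 + 2*L (j(L) = -5 + (L + L) = -5 + 2*L)
B = 3 (B = 3 + 0 = 3)
V(R) = √(3 + R)
(-2*3*(-2) - V(-13)) + j(13) = (-2*3*(-2) - √(3 - 13)) + (-5 + 2*13) = (-6*(-2) - √(-10)) + (-5 + 26) = (12 - I*√10) + 21 = 33 - I*√10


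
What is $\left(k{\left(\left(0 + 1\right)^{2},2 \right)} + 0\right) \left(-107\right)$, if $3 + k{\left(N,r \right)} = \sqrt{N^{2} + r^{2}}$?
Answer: $321 - 107 \sqrt{5} \approx 81.741$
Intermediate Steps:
$k{\left(N,r \right)} = -3 + \sqrt{N^{2} + r^{2}}$
$\left(k{\left(\left(0 + 1\right)^{2},2 \right)} + 0\right) \left(-107\right) = \left(\left(-3 + \sqrt{\left(\left(0 + 1\right)^{2}\right)^{2} + 2^{2}}\right) + 0\right) \left(-107\right) = \left(\left(-3 + \sqrt{\left(1^{2}\right)^{2} + 4}\right) + 0\right) \left(-107\right) = \left(\left(-3 + \sqrt{1^{2} + 4}\right) + 0\right) \left(-107\right) = \left(\left(-3 + \sqrt{1 + 4}\right) + 0\right) \left(-107\right) = \left(\left(-3 + \sqrt{5}\right) + 0\right) \left(-107\right) = \left(-3 + \sqrt{5}\right) \left(-107\right) = 321 - 107 \sqrt{5}$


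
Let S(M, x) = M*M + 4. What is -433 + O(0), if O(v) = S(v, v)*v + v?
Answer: -433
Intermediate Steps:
S(M, x) = 4 + M² (S(M, x) = M² + 4 = 4 + M²)
O(v) = v + v*(4 + v²) (O(v) = (4 + v²)*v + v = v*(4 + v²) + v = v + v*(4 + v²))
-433 + O(0) = -433 + 0*(5 + 0²) = -433 + 0*(5 + 0) = -433 + 0*5 = -433 + 0 = -433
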